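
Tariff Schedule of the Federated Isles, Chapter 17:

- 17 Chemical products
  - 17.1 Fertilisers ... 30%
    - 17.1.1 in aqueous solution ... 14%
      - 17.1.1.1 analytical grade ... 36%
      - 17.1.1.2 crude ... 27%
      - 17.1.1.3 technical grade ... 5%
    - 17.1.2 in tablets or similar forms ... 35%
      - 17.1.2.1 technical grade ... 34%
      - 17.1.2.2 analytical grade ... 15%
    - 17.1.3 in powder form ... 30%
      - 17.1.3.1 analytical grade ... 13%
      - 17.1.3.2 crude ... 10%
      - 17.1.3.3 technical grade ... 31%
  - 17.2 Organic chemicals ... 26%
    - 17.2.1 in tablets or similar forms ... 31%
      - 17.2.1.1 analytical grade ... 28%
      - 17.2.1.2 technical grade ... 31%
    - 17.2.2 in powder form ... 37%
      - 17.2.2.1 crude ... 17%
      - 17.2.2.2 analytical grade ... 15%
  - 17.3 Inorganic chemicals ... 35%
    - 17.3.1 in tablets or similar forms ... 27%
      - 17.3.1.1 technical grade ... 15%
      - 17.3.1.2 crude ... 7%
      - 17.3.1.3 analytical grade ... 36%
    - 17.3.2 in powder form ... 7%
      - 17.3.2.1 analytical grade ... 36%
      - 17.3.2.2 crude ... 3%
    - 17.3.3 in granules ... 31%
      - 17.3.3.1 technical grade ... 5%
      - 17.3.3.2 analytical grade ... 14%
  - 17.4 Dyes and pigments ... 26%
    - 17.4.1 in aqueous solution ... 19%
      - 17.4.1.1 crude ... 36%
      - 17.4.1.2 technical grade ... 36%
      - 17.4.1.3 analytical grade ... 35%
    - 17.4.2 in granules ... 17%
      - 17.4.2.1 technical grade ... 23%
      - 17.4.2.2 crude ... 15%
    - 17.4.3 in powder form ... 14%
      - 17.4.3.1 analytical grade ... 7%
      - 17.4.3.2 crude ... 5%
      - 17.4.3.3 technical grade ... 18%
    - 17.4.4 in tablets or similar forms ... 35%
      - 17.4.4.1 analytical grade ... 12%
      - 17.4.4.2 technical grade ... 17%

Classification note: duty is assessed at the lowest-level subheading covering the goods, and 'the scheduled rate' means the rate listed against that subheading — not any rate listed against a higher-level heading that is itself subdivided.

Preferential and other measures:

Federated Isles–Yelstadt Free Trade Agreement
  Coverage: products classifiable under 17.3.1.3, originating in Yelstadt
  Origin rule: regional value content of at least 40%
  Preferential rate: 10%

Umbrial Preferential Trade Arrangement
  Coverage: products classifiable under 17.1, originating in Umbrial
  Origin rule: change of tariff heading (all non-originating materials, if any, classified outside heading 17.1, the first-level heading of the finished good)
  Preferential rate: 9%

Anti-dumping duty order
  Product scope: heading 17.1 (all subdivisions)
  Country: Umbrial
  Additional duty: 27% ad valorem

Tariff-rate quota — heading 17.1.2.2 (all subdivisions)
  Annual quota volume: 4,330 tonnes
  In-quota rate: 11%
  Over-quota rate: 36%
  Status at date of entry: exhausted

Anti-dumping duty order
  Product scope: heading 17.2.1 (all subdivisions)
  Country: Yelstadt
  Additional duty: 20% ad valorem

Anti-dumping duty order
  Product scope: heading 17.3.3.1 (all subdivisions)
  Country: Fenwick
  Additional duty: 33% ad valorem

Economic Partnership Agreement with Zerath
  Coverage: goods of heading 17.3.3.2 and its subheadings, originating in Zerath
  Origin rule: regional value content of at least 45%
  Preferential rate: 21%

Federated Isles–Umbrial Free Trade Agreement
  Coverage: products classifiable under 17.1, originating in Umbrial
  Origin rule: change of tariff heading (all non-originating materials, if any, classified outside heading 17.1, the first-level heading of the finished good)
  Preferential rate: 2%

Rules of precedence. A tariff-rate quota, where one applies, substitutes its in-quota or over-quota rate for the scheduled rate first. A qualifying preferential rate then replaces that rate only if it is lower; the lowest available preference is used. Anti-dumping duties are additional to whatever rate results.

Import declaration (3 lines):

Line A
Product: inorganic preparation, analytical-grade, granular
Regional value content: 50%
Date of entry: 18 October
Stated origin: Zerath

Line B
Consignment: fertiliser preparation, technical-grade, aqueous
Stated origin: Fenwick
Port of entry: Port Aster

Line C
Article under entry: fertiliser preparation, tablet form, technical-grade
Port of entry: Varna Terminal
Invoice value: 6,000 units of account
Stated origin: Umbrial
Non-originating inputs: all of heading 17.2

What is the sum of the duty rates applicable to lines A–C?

48%

Line A: inorganic → 17.3; granular → 17.3.3; analytical-grade → 17.3.3.2. Scheduled 14%. Zerath agreement on 17.3.3.2: RVC ≥ 45% → 21% available; preference 21% not lower than 14% → no reduction. → 14%.
Line B: fertiliser → 17.1; aqueous → 17.1.1; technical-grade → 17.1.1.3. Scheduled 5%. No special measure applies. → 5%.
Line C: fertiliser → 17.1; tablet form → 17.1.2; technical-grade → 17.1.2.1. Scheduled 34%. Umbrial agreement on 17.1: CTH met → 9% available; Umbrial agreement on 17.1: CTH met → 2% available; preferential 2%; anti-dumping (Umbrial, 17.1): +27%; total 2% + 27% = 29%. → 29%.
Sum: 14% + 5% + 29% = 48%.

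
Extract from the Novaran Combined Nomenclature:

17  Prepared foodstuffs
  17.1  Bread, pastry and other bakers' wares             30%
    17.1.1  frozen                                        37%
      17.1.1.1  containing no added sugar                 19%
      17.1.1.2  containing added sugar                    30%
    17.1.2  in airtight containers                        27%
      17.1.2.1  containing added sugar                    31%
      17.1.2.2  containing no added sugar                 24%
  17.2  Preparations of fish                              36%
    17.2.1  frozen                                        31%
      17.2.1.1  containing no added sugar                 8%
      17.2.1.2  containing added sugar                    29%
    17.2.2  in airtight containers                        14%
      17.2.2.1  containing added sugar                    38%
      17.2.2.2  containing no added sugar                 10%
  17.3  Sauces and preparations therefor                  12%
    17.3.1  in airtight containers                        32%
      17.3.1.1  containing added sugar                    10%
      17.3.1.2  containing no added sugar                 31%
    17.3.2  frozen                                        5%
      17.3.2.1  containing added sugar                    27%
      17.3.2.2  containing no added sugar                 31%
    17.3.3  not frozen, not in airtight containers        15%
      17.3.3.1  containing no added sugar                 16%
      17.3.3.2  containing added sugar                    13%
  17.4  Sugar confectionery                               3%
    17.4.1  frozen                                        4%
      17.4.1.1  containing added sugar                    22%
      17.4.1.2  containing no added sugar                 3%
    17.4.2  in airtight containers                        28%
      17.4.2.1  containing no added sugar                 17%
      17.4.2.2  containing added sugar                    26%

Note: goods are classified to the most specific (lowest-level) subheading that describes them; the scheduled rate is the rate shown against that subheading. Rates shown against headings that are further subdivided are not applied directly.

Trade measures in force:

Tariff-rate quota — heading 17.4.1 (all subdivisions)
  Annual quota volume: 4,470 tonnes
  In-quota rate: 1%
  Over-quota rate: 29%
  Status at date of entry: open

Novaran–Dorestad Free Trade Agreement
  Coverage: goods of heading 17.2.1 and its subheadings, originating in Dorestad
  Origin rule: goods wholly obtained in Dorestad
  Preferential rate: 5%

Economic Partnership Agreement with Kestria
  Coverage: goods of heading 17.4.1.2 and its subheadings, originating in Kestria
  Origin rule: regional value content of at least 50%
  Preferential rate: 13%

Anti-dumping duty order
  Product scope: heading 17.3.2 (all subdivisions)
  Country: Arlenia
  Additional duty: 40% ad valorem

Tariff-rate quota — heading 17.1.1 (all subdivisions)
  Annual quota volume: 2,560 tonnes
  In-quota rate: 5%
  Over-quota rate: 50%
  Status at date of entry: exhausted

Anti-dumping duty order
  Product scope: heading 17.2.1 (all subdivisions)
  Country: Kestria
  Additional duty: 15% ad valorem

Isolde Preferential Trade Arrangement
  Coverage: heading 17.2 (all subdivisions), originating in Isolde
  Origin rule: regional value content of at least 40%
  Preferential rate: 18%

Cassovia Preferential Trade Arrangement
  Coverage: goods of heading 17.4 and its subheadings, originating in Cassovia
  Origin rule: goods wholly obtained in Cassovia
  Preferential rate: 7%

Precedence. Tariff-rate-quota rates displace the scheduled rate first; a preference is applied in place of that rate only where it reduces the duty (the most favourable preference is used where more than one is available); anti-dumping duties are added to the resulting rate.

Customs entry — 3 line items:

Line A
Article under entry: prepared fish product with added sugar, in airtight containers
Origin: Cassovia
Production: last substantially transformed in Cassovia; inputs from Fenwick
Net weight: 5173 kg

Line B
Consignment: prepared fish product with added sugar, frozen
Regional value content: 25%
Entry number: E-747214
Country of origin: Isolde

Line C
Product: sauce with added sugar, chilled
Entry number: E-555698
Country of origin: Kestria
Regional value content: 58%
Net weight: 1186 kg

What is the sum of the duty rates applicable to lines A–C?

80%

Line A: prepared fish product → 17.2; in airtight containers → 17.2.2; with added sugar → 17.2.2.1. Scheduled 38%. Cassovia agreement on 17.4: 17.2.2.1 not covered. → 38%.
Line B: prepared fish product → 17.2; frozen → 17.2.1; with added sugar → 17.2.1.2. Scheduled 29%. Isolde agreement on 17.2: RVC < 40%. → 29%.
Line C: sauce → 17.3; chilled → 17.3.3; with added sugar → 17.3.3.2. Scheduled 13%. Kestria agreement on 17.4.1.2: 17.3.3.2 not covered. → 13%.
Sum: 38% + 29% + 13% = 80%.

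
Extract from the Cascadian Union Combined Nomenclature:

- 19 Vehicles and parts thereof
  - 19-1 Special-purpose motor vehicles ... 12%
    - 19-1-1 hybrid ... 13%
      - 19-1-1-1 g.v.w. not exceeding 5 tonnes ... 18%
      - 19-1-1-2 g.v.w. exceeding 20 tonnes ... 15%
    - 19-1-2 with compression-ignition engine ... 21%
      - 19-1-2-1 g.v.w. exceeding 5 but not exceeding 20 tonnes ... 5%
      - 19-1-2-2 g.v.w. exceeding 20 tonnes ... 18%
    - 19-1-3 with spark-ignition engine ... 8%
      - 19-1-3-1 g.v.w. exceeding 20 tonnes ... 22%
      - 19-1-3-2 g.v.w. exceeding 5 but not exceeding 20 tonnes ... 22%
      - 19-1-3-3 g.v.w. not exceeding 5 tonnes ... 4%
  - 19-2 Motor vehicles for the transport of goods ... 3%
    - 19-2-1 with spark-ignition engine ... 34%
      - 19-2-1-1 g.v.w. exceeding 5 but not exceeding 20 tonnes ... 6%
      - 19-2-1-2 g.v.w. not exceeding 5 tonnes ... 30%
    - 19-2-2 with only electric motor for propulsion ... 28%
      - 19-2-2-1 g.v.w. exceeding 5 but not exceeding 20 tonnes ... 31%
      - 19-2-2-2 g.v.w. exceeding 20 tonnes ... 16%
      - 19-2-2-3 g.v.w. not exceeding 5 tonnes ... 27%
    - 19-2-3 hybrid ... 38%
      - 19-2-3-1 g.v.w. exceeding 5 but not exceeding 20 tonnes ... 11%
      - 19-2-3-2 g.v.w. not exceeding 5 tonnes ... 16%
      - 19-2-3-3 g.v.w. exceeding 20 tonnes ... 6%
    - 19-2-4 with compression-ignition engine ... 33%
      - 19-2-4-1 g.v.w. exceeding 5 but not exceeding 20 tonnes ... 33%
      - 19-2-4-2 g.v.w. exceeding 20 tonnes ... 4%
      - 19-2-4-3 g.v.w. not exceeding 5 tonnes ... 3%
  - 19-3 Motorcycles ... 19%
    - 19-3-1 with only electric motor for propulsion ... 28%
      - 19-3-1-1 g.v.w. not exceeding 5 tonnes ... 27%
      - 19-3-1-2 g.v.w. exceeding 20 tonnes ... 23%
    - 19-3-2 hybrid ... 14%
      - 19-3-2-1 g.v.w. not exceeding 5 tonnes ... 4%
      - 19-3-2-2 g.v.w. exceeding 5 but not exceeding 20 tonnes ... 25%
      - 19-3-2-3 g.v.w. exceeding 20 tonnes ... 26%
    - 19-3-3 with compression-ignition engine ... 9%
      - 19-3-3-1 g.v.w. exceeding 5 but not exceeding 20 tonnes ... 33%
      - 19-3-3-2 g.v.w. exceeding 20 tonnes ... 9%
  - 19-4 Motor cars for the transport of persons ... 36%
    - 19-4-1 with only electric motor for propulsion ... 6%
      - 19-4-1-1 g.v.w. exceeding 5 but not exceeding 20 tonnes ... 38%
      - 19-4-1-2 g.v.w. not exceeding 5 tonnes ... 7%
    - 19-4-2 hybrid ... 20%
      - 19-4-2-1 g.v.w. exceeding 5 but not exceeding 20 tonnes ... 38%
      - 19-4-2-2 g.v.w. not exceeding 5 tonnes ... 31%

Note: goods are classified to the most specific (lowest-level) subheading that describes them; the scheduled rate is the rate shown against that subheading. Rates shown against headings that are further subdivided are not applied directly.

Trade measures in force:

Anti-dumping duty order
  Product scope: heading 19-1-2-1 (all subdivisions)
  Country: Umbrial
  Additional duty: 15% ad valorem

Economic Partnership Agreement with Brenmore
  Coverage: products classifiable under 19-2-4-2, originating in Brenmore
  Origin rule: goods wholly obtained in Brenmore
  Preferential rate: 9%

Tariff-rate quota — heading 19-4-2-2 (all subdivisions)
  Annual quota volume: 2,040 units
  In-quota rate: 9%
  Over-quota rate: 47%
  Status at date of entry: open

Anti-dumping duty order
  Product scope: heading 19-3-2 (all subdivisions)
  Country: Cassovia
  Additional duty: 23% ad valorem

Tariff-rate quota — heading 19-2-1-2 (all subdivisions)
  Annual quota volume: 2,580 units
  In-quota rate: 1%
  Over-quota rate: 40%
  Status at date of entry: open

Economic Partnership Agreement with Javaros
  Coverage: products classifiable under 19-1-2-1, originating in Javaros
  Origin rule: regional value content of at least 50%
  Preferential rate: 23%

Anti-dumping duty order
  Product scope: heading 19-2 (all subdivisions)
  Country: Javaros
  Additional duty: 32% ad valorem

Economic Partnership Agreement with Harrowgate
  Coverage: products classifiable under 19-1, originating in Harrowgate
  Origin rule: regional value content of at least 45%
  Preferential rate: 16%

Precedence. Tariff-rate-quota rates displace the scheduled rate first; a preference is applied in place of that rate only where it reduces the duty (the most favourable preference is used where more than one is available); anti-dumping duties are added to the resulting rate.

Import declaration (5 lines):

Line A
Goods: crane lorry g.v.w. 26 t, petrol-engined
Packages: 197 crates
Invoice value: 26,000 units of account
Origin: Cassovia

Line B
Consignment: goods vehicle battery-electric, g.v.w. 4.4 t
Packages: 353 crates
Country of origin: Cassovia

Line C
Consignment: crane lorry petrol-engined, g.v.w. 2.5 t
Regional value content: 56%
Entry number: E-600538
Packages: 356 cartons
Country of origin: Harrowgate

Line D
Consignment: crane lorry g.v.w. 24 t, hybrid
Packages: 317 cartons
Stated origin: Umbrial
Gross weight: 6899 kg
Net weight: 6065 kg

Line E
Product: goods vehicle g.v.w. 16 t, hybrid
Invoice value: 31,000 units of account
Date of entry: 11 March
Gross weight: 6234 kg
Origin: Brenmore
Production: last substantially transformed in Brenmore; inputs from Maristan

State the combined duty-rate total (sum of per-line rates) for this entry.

79%

Line A: crane lorry → 19-1; petrol-engined → 19-1-3; g.v.w. 26 t → 19-1-3-1. Scheduled 22%. No special measure applies. → 22%.
Line B: goods vehicle → 19-2; battery-electric → 19-2-2; g.v.w. 4.4 t → 19-2-2-3. Scheduled 27%. No special measure applies. → 27%.
Line C: crane lorry → 19-1; petrol-engined → 19-1-3; g.v.w. 2.5 t → 19-1-3-3. Scheduled 4%. Harrowgate agreement on 19-1: RVC ≥ 45% → 16% available; preference 16% not lower than 4% → no reduction. → 4%.
Line D: crane lorry → 19-1; hybrid → 19-1-1; g.v.w. 24 t → 19-1-1-2. Scheduled 15%. No special measure applies. → 15%.
Line E: goods vehicle → 19-2; hybrid → 19-2-3; g.v.w. 16 t → 19-2-3-1. Scheduled 11%. Brenmore agreement on 19-2-4-2: 19-2-3-1 not covered. → 11%.
Sum: 22% + 27% + 4% + 15% + 11% = 79%.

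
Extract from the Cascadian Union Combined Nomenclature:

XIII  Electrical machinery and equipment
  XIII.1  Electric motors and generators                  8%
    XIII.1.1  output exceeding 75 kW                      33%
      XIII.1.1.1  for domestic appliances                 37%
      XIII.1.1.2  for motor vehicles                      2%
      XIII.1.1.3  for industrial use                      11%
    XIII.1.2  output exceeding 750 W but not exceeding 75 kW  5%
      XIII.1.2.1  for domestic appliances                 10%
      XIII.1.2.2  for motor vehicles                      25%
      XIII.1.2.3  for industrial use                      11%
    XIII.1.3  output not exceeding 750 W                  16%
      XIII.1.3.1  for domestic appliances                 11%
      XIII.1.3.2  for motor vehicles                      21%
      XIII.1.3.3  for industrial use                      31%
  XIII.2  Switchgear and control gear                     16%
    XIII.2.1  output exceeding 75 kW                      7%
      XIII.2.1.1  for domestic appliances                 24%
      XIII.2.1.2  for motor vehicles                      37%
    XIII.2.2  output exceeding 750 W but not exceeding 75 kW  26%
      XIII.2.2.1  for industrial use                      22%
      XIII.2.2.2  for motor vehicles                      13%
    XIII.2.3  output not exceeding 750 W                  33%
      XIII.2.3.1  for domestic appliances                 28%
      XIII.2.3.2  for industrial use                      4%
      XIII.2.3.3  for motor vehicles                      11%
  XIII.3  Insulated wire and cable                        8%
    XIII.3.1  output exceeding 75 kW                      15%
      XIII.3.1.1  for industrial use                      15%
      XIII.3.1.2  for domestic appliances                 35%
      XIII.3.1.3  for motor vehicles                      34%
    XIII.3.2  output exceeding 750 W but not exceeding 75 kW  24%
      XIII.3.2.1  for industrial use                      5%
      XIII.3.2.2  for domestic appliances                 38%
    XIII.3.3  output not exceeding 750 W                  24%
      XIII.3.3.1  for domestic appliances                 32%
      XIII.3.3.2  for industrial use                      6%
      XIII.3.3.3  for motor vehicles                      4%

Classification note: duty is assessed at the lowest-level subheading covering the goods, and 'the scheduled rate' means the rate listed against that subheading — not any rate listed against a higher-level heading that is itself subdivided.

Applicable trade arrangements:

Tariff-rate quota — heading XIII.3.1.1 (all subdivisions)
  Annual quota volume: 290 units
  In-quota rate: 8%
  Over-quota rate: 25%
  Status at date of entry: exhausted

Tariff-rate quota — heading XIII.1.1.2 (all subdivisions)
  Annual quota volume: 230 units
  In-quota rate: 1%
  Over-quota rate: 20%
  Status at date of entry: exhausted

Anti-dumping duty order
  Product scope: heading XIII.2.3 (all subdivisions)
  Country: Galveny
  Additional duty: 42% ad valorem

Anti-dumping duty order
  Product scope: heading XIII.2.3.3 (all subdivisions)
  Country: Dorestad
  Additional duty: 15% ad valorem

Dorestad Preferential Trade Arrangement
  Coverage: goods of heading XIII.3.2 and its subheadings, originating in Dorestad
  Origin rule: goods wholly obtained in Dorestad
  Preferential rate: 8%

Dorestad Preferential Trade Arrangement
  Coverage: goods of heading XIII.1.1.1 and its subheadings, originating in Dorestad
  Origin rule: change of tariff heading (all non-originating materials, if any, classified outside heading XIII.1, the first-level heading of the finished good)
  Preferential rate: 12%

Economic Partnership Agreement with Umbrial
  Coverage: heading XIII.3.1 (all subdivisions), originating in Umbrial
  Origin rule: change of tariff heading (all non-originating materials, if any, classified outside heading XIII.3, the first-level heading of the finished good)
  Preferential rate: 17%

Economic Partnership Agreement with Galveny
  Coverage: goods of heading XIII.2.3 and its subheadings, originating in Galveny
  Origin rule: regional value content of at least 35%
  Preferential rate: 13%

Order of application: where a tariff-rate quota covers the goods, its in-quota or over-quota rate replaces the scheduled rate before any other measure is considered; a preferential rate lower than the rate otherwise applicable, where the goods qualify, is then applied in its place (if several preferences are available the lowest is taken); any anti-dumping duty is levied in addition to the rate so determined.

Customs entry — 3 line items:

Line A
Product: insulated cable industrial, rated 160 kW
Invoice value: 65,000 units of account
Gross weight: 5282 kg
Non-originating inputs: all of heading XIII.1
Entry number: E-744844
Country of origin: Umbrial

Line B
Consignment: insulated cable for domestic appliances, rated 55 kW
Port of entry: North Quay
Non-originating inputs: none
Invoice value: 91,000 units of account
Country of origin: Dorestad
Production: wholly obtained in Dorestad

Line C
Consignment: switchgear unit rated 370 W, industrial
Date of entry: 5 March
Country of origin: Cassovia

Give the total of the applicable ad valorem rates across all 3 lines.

Line A: insulated cable → XIII.3; rated 160 kW → XIII.3.1; industrial → XIII.3.1.1. Scheduled 15%. quota on XIII.3.1.1 exhausted → over-quota 25%; Umbrial agreement on XIII.3.1: CTH met → 17% available; preferential 17%. → 17%.
Line B: insulated cable → XIII.3; rated 55 kW → XIII.3.2; for domestic appliances → XIII.3.2.2. Scheduled 38%. Dorestad agreement on XIII.3.2: wholly obtained → 8% available; Dorestad agreement on XIII.1.1.1: XIII.3.2.2 not covered; preferential 8%. → 8%.
Line C: switchgear unit → XIII.2; rated 370 W → XIII.2.3; industrial → XIII.2.3.2. Scheduled 4%. No special measure applies. → 4%.
Sum: 17% + 8% + 4% = 29%.

29%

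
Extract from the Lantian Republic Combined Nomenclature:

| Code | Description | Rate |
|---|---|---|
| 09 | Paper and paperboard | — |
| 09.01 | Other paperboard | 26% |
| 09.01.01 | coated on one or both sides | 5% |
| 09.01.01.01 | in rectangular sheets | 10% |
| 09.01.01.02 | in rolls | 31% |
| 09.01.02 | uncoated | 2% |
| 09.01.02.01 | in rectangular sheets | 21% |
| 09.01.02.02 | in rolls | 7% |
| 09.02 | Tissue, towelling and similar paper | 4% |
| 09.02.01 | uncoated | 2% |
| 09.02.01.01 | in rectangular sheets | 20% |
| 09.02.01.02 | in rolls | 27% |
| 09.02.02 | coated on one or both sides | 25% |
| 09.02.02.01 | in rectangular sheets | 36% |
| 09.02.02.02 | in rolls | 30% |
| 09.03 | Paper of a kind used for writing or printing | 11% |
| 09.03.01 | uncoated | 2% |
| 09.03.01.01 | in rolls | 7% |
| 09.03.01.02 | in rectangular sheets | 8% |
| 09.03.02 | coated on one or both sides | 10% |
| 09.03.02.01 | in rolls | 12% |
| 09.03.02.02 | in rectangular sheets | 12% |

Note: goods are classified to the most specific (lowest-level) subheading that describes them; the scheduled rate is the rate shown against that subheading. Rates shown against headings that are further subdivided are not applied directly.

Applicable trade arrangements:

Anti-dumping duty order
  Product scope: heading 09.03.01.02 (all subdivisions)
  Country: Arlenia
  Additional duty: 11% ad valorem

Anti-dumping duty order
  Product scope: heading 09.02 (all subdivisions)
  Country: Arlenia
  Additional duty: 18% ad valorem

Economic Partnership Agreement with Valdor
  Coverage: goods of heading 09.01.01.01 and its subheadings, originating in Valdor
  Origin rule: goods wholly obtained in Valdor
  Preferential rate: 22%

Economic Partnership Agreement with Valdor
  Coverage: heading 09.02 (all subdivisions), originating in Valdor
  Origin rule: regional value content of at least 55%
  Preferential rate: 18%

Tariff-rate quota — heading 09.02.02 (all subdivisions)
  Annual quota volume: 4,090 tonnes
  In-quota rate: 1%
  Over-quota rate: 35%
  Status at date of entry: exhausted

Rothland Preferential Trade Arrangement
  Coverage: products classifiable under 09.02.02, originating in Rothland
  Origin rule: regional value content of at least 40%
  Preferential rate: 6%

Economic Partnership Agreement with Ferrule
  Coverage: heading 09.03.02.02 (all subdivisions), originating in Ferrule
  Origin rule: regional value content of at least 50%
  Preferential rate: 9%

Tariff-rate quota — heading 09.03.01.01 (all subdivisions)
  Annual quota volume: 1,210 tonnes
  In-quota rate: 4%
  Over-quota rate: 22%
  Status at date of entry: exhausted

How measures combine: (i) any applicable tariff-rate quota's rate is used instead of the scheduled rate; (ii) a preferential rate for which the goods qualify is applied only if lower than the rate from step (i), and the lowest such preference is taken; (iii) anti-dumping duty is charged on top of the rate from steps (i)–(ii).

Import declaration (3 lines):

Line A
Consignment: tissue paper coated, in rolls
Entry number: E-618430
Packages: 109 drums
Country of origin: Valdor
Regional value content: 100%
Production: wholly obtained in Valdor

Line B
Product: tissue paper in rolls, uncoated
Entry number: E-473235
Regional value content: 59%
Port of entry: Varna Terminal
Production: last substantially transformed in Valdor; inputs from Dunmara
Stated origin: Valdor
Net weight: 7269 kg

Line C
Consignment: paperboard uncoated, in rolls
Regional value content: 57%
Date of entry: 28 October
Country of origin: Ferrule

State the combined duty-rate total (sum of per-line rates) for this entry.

Line A: tissue paper → 09.02; coated → 09.02.02; in rolls → 09.02.02.02. Scheduled 30%. quota on 09.02.02 exhausted → over-quota 35%; Valdor agreement on 09.01.01.01: 09.02.02.02 not covered; Valdor agreement on 09.02: RVC ≥ 55% → 18% available; preferential 18%. → 18%.
Line B: tissue paper → 09.02; uncoated → 09.02.01; in rolls → 09.02.01.02. Scheduled 27%. Valdor agreement on 09.01.01.01: 09.02.01.02 not covered; Valdor agreement on 09.02: RVC ≥ 55% → 18% available; preferential 18%. → 18%.
Line C: paperboard → 09.01; uncoated → 09.01.02; in rolls → 09.01.02.02. Scheduled 7%. Ferrule agreement on 09.03.02.02: 09.01.02.02 not covered. → 7%.
Sum: 18% + 18% + 7% = 43%.

43%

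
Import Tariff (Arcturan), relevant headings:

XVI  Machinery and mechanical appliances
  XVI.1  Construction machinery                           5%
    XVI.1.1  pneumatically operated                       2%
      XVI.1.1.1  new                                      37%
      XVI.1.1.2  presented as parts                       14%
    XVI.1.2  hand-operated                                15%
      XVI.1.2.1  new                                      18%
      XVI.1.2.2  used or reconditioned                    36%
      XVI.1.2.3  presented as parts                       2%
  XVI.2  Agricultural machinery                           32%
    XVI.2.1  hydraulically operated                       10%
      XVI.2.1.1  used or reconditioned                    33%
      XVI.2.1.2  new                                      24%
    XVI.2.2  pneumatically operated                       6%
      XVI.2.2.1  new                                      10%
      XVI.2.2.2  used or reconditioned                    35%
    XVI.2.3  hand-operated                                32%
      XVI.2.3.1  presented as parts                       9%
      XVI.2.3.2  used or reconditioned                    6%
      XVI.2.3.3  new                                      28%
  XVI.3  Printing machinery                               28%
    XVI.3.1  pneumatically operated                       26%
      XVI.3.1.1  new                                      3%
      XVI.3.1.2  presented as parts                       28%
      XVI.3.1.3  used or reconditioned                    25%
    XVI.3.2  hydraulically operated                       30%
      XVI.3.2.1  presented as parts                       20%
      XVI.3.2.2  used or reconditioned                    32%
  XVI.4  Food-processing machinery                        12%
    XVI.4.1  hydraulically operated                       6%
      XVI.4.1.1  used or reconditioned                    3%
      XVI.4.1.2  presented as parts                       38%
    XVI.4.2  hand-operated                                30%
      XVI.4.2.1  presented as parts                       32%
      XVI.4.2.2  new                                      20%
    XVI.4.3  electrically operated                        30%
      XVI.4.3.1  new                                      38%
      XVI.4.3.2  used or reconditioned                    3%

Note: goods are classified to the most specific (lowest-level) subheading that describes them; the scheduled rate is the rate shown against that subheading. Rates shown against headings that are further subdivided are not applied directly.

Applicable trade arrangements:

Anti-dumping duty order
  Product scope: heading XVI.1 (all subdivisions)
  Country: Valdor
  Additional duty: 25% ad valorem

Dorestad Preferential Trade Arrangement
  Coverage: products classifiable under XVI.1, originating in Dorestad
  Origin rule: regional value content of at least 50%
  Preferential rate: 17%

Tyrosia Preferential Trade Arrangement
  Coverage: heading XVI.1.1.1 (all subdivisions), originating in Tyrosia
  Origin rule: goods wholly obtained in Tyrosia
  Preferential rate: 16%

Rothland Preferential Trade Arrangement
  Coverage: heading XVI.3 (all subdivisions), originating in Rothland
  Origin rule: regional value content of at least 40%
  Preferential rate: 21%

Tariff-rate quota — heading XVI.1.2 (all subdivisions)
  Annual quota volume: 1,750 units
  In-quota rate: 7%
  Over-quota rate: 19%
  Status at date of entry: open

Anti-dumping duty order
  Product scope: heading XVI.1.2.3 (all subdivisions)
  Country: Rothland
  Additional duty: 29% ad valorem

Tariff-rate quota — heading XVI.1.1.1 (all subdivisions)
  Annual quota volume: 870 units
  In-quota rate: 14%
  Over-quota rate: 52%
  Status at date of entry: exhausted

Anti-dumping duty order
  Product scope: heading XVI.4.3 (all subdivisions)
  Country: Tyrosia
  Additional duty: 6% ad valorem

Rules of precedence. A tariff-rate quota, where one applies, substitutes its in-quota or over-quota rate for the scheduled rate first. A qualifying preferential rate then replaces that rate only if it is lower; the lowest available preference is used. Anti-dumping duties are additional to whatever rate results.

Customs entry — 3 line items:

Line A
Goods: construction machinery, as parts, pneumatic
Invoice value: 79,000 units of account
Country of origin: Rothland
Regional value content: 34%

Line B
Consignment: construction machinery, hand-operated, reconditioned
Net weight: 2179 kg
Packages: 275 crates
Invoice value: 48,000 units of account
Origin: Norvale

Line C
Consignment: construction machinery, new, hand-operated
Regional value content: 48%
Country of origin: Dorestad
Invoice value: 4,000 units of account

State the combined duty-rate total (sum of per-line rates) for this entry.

28%

Line A: construction → XVI.1; pneumatic → XVI.1.1; as parts → XVI.1.1.2. Scheduled 14%. Rothland agreement on XVI.3: XVI.1.1.2 not covered. → 14%.
Line B: construction → XVI.1; hand-operated → XVI.1.2; reconditioned → XVI.1.2.2. Scheduled 36%. quota on XVI.1.2 open → in-quota 7%. → 7%.
Line C: construction → XVI.1; hand-operated → XVI.1.2; new → XVI.1.2.1. Scheduled 18%. quota on XVI.1.2 open → in-quota 7%; Dorestad agreement on XVI.1: RVC < 50%. → 7%.
Sum: 14% + 7% + 7% = 28%.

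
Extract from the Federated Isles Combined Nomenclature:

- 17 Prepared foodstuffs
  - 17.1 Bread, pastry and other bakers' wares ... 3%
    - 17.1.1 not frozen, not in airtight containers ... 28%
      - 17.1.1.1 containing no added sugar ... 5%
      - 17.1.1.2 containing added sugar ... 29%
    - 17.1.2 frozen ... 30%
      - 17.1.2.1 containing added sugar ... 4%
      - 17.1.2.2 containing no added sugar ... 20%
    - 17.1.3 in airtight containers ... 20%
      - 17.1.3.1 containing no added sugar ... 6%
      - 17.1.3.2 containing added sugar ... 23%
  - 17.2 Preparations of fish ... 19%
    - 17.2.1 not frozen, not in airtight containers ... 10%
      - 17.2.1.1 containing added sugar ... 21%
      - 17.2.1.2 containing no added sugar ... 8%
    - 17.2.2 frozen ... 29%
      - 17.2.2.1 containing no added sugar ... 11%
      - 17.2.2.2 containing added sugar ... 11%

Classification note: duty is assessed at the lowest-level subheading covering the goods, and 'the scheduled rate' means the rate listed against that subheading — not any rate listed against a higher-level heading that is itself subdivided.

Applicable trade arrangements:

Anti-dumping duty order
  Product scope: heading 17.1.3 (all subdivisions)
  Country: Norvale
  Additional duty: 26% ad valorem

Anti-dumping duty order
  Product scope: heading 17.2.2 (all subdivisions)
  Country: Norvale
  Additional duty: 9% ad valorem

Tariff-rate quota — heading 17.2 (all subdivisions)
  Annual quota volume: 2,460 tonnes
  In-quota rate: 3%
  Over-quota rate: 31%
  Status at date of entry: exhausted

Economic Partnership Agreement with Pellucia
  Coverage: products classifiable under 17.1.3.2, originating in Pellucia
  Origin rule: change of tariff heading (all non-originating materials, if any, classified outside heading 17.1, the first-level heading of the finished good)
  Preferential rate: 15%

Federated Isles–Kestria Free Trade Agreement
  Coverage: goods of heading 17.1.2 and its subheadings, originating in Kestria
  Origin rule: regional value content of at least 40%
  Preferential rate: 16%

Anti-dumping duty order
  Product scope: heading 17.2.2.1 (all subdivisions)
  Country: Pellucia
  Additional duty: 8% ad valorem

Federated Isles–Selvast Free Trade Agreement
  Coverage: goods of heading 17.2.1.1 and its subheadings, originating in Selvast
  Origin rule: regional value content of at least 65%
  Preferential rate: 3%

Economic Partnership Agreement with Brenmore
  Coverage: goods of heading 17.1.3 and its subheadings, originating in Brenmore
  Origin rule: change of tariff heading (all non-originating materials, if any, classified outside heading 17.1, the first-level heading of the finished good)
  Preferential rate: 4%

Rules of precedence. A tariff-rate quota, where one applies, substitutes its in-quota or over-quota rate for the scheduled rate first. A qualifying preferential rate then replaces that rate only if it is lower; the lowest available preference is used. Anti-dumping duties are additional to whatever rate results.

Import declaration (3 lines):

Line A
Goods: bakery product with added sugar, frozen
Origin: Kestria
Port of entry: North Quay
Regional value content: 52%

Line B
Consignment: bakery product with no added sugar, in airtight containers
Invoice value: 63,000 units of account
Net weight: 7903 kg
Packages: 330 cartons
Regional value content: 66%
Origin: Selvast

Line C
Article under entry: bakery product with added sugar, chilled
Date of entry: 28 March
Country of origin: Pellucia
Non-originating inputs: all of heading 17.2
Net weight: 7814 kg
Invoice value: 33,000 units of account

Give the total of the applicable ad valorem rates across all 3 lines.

Line A: bakery product → 17.1; frozen → 17.1.2; with added sugar → 17.1.2.1. Scheduled 4%. Kestria agreement on 17.1.2: RVC ≥ 40% → 16% available; preference 16% not lower than 4% → no reduction. → 4%.
Line B: bakery product → 17.1; in airtight containers → 17.1.3; with no added sugar → 17.1.3.1. Scheduled 6%. Selvast agreement on 17.2.1.1: 17.1.3.1 not covered. → 6%.
Line C: bakery product → 17.1; chilled → 17.1.1; with added sugar → 17.1.1.2. Scheduled 29%. Pellucia agreement on 17.1.3.2: 17.1.1.2 not covered. → 29%.
Sum: 4% + 6% + 29% = 39%.

39%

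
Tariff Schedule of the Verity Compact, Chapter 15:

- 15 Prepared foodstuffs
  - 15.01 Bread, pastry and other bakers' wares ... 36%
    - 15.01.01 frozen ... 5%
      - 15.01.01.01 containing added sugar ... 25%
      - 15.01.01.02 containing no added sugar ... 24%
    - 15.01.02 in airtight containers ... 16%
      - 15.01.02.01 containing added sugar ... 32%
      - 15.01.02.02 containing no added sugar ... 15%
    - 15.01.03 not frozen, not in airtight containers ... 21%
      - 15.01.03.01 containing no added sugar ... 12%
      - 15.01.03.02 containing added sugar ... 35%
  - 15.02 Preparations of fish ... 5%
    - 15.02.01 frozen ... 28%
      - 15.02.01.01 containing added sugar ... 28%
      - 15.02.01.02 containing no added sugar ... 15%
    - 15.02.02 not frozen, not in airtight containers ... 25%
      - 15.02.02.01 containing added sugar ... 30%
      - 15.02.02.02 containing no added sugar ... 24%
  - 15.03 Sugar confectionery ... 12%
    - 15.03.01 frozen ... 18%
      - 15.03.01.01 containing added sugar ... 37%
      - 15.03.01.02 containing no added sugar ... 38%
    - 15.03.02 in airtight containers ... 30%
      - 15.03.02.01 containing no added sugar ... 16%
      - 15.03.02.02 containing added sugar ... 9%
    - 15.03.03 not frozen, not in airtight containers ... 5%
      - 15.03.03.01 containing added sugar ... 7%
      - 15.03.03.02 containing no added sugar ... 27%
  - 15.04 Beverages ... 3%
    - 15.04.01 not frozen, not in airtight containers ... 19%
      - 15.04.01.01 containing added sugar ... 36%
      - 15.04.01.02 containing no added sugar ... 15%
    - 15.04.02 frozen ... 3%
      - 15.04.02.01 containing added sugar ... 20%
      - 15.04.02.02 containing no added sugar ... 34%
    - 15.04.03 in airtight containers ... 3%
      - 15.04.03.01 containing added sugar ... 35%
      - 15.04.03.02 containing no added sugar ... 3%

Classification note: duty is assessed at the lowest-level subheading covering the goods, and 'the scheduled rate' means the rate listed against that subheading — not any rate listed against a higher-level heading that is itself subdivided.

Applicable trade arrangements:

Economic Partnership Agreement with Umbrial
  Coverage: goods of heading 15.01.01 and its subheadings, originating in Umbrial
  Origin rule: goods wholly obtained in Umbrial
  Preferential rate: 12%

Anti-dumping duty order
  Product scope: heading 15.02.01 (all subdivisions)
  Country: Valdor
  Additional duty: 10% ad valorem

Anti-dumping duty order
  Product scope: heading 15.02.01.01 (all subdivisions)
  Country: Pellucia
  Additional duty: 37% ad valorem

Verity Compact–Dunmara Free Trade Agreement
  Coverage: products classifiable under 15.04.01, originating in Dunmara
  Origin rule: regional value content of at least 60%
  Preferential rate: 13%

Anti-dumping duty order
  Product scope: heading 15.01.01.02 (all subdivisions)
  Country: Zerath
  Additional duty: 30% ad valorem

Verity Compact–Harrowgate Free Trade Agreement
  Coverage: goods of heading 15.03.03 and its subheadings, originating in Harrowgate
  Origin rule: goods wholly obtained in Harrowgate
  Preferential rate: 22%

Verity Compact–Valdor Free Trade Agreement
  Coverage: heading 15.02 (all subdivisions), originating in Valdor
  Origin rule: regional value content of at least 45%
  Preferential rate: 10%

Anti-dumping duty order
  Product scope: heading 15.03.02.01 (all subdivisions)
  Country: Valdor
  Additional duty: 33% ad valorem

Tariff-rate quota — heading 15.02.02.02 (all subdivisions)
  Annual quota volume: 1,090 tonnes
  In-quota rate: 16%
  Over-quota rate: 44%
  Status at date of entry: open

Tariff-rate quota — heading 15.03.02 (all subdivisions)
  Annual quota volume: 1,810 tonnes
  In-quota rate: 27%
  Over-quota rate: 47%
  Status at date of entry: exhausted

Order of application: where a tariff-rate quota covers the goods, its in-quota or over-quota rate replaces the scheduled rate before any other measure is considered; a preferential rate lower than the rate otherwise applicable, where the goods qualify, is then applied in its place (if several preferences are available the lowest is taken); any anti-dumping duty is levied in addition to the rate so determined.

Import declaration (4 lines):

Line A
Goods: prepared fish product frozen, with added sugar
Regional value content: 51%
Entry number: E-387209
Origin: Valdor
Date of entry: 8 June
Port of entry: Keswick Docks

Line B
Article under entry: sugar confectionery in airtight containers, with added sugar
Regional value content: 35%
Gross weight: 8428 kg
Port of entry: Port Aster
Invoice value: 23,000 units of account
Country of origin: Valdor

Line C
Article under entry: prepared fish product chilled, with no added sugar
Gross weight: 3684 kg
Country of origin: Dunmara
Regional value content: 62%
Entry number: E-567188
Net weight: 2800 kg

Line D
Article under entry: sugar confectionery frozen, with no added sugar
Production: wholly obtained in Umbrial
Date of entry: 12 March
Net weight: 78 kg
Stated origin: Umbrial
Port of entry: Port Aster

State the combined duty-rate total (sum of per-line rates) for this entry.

Line A: prepared fish product → 15.02; frozen → 15.02.01; with added sugar → 15.02.01.01. Scheduled 28%. Valdor agreement on 15.02: RVC ≥ 45% → 10% available; preferential 10%; anti-dumping (Valdor, 15.02.01): +10%; total 10% + 10% = 20%. → 20%.
Line B: sugar confectionery → 15.03; in airtight containers → 15.03.02; with added sugar → 15.03.02.02. Scheduled 9%. quota on 15.03.02 exhausted → over-quota 47%; Valdor agreement on 15.02: 15.03.02.02 not covered. → 47%.
Line C: prepared fish product → 15.02; chilled → 15.02.02; with no added sugar → 15.02.02.02. Scheduled 24%. quota on 15.02.02.02 open → in-quota 16%; Dunmara agreement on 15.04.01: 15.02.02.02 not covered. → 16%.
Line D: sugar confectionery → 15.03; frozen → 15.03.01; with no added sugar → 15.03.01.02. Scheduled 38%. Umbrial agreement on 15.01.01: 15.03.01.02 not covered. → 38%.
Sum: 20% + 47% + 16% + 38% = 121%.

121%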